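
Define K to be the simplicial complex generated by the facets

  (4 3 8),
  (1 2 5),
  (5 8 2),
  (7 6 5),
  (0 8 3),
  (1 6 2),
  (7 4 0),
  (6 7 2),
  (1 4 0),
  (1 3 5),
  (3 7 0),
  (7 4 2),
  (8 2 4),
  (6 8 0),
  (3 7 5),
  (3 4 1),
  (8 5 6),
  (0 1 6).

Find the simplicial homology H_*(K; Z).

K has 9 vertices, 27 edges, 18 triangles.
rank ∂_0 = 0, rank ∂_1 = 8 ⇒ b_0 = 9 − 0 − 8 = 1; all invariant factors of ∂_1 are 1 so no torsion. So H_0 = Z.
rank ∂_1 = 8, rank ∂_2 = 18 ⇒ b_1 = 27 − 8 − 18 = 1; ∂_2 has invariant factor(s) [2] giving torsion. So H_1 = Z ⊕ Z/2Z.
rank ∂_2 = 18, rank ∂_3 = 0 ⇒ b_2 = 18 − 18 − 0 = 0. So H_2 = 0.

H_0 ≅ Z,  H_1 ≅ Z ⊕ Z/2Z,  H_2 = 0.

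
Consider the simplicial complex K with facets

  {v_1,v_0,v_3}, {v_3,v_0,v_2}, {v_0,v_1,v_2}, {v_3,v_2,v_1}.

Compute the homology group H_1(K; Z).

H_1 ≅ 0.

We work with the vertex ordering v_0 < v_1 < v_2 < v_3. The simplices of K, each written with vertices in increasing order, are:

  0-simplices (4): [v_0], [v_1], [v_2], [v_3]
  1-simplices (6): [v_0,v_1], [v_0,v_2], [v_0,v_3], [v_1,v_2], [v_1,v_3], [v_2,v_3]
  2-simplices (4): [v_0,v_1,v_2], [v_0,v_1,v_3], [v_0,v_2,v_3], [v_1,v_2,v_3]

so the chain groups are C_0 ≅ Z^4, C_1 ≅ Z^6, C_2 ≅ Z^4.

∂_1: C_1 → C_0 maps an edge to its endpoints' difference, ∂[p,q] = q − p.
The 4×6 boundary matrix has rank 3 and Smith normal form diag(1,1,1).

Boundary ∂_2: C_2 → C_1 maps a triangle to the signed sum of its edges. For instance
  ∂[v_0,v_1,v_3] = [v_1,v_3] − [v_0,v_3] + [v_0,v_1],
  ∂[v_0,v_2,v_3] = [v_2,v_3] − [v_0,v_3] + [v_0,v_2].
As a 6×4 matrix over Z this has rank 3, with invariant factors (1,1,1).

Computing H_k = (kernel of ∂_k) / (image of ∂_{k+1}):

  H_1: rank ker ∂_1 − rank ∂_2 = (6 − 3) − 3 = 0, and the invariant factors of ∂_2 are all 1, so H_1 = 0.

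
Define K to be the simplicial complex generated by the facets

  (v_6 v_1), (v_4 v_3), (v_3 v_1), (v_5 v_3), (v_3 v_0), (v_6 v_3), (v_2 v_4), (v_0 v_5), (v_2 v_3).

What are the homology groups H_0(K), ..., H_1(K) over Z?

We work with the vertex ordering v_0 < v_1 < v_2 < v_3 < v_4 < v_5 < v_6. The simplices of K, each written with vertices in increasing order, are:

  0-simplices (7): [v_0], [v_1], [v_2], [v_3], [v_4], [v_5], [v_6]
  1-simplices (9): [v_0,v_3], [v_0,v_5], [v_1,v_3], [v_1,v_6], [v_2,v_3], [v_2,v_4], [v_3,v_4], [v_3,v_5], [v_3,v_6]

Hence C_0 ≅ Z^7, C_1 ≅ Z^9.

Boundary ∂_1: C_1 → C_0 is given by ∂[p,q] = [q] − [p].
As a 7×9 matrix over Z this has rank 6, with invariant factors (1,1,1,1,1,1).

From H_k ≅ ker(∂_k) / im(∂_{k+1}) we obtain:

  H_0: rank C_0 − rank ∂_1 = 7 − 6 = 1, and the invariant factors of ∂_1 are all 1, so H_0 ≅ Z.
  H_1: rank ker ∂_1 − rank ∂_2 = (9 − 6) − 0 = 3, and there is no ∂_2, so H_1 ≅ Z^3.

H_0 ≅ Z,  H_1 ≅ Z^3.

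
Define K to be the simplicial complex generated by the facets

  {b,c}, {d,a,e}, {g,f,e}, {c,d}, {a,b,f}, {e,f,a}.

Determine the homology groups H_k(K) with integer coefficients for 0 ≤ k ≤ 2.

K has 7 vertices, 11 edges, 4 triangles.
rank ∂_0 = 0, rank ∂_1 = 6 ⇒ b_0 = 7 − 0 − 6 = 1; all invariant factors of ∂_1 are 1 so no torsion. So H_0 = Z.
rank ∂_1 = 6, rank ∂_2 = 4 ⇒ b_1 = 11 − 6 − 4 = 1; all invariant factors of ∂_2 are 1 so no torsion. So H_1 = Z.
rank ∂_2 = 4, rank ∂_3 = 0 ⇒ b_2 = 4 − 4 − 0 = 0. So H_2 = 0.

H_0 = Z,  H_1 = Z,  H_2 = 0.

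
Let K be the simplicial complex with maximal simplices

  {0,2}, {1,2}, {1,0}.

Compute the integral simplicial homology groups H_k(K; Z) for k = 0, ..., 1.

H_0 ≅ Z,  H_1 ≅ Z.

Order the vertices as 0 < 1 < 2. Listing each simplex with vertices in this order, K has dimension 1 with simplices:

  0-simplices (3): [0], [1], [2]
  1-simplices (3): [0,1], [0,2], [1,2]

Hence C_0 ≅ Z^3, C_1 ≅ Z^3.

The boundary map ∂_1: C_1 → C_0 maps an edge to its endpoints' difference, ∂[p,q] = q − p. For instance
  ∂[0,1] = [1] − [0].
The 3×3 boundary matrix has rank 2 and Smith normal form diag(1,1).

Now H_k = ker ∂_k / im ∂_{k+1}, so:

  H_0: rank C_0 − rank ∂_1 = 3 − 2 = 1, and the invariant factors of ∂_1 are all 1, so H_0 = Z.
  H_1: rank ker ∂_1 − rank ∂_2 = (3 − 2) − 0 = 1, and there is no ∂_2, so H_1 = Z.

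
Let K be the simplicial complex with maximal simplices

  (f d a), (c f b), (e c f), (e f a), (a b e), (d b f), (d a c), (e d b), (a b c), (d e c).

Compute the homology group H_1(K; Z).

Order the vertices as a < b < c < d < e < f. Listing each simplex with vertices in this order, K has dimension 2 with simplices:

  0-simplices (6): a, b, c, d, e, f
  1-simplices (15): ab, ac, ad, ae, af, bc, bd, be, bf, cd, ce, cf, de, df, ef
  2-simplices (10): abc, abe, acd, adf, aef, bcf, bde, bdf, cde, cef

giving chain groups C_0 ≅ Z^6, C_1 ≅ Z^15, C_2 ≅ Z^10.

∂_1: C_1 → C_0 maps an edge to its endpoints' difference, ∂[p,q] = q − p.
The 6×15 boundary matrix has rank 5 and Smith normal form diag(1,1,1,1,1).

Boundary ∂_2: C_2 → C_1 sends each 2-simplex [p,q,r] to [q,r] − [p,r] + [p,q]. For instance
  ∂bde = de − be + bd,
  ∂cde = de − ce + cd.
The 15×10 boundary matrix has rank 10 and Smith normal form diag(1,1,1,1,1,1,1,1,1,2).

From H_k ≅ ker(∂_k) / im(∂_{k+1}) we obtain:

  H_1: rank ker ∂_1 − rank ∂_2 = (15 − 5) − 10 = 0, and ∂_2 has invariant factor 2 > 1, so H_1 ≅ Z/2.

H_1 ≅ Z/2.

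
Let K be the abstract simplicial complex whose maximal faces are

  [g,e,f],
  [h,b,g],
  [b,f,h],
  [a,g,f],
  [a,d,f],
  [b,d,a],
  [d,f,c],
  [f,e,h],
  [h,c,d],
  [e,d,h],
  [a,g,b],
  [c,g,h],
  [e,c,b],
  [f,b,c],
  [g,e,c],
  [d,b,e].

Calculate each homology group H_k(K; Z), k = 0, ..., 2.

H_0 = Z,  H_1 = Z^2,  H_2 = Z.

Fix the vertex order a < b < c < d < e < f < g < h and write every simplex with vertices in increasing order. Then dim K = 2 and the simplices of K are:

  0-simplices (8): a, b, c, d, e, f, g, h
  1-simplices (24): ab, ad, af, ag, bc, bd, be, bf, bg, bh, cd, ce, cf, cg, ch, de, df, dh, ef, eg, eh, fg, fh, gh
  2-simplices (16): abd, abg, adf, afg, bce, bcf, bde, bfh, bgh, cdf, cdh, ceg, cgh, deh, efg, efh

so the chain groups are C_0 ≅ Z^8, C_1 ≅ Z^24, C_2 ≅ Z^16.

The boundary map ∂_1: C_1 → C_0 maps an edge to its endpoints' difference, ∂[p,q] = q − p. For instance
  ∂eh = h − e.
As a 8×24 matrix over Z this has rank 7, with invariant factors (1,1,1,1,1,1,1).

Boundary ∂_2: C_2 → C_1 maps a triangle to the signed sum of its edges. For instance
  ∂deh = eh − dh + de,
  ∂ceg = eg − cg + ce.
The 24×16 boundary matrix has rank 15 and Smith normal form diag(1,1,1,1,1,1,1,1,1,1,1,1,1,1,1).

Computing H_k = (kernel of ∂_k) / (image of ∂_{k+1}):

  H_0: rank C_0 − rank ∂_1 = 8 − 7 = 1, and the invariant factors of ∂_1 are all 1, so H_0 = Z.
  H_1: rank ker ∂_1 − rank ∂_2 = (24 − 7) − 15 = 2, and the invariant factors of ∂_2 are all 1, so H_1 = Z^2.
  H_2: rank ker ∂_2 − rank ∂_3 = (16 − 15) − 0 = 1, and there is no ∂_3, so H_2 = Z.

As a check, the Euler characteristic is 8 − 24 + 16 = 0, which agrees with 1 − 2 + 1 = 0.
(K is a triangulation of the torus T^2.)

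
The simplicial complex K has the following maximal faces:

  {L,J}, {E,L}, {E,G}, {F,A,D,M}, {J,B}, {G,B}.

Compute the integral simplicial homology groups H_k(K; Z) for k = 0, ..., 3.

H_0 ≅ Z^2,  H_1 ≅ Z,  H_2 = 0,  H_3 = 0.

Order the vertices as A < B < D < E < F < G < J < L < M. Listing each simplex with vertices in this order, K has dimension 3 with simplices:

  0-simplices (9): A, B, D, E, F, G, J, L, M
  1-simplices (11): AD, AF, AM, BG, BJ, DF, DM, EG, EL, FM, JL
  2-simplices (4): ADF, ADM, AFM, DFM
  3-simplices (1): ADFM

giving chain groups C_0 ≅ Z^9, C_1 ≅ Z^11, C_2 ≅ Z^4, C_3 ≅ Z^1.

∂_1: C_1 → C_0 sends each edge [p,q] (with p < q) to q − p. For instance
  ∂FM = M − F.
This gives a 9×11 integer matrix of rank 7; reducing to Smith normal form yields diagonal entries (1,1,1,1,1,1,1).

∂_2: C_2 → C_1 maps a triangle to the signed sum of its edges. For instance
  ∂ADF = DF − AF + AD,
  ∂AFM = FM − AM + AF.
As a 11×4 matrix over Z this has rank 3, with invariant factors (1,1,1).

The boundary map ∂_3: C_3 → C_2 sends each 3-simplex σ to the alternating sum Σ_i (−1)^i (σ with its i-th vertex removed). For instance
  ∂ADFM = DFM − AFM + ADM − ADF.
This gives a 4×1 integer matrix of rank 1; reducing to Smith normal form yields diagonal entries (1).

Computing H_k = (kernel of ∂_k) / (image of ∂_{k+1}):

  H_0: rank C_0 − rank ∂_1 = 9 − 7 = 2, and the invariant factors of ∂_1 are all 1, so H_0 ≅ Z^2.
  H_1: rank ker ∂_1 − rank ∂_2 = (11 − 7) − 3 = 1, and the invariant factors of ∂_2 are all 1, so H_1 ≅ Z.
  H_2: rank ker ∂_2 − rank ∂_3 = (4 − 3) − 1 = 0, and the invariant factors of ∂_3 are all 1, so H_2 ≅ 0.
  H_3: rank ker ∂_3 − rank ∂_4 = (1 − 1) − 0 = 0, and there is no ∂_4, so H_3 ≅ 0.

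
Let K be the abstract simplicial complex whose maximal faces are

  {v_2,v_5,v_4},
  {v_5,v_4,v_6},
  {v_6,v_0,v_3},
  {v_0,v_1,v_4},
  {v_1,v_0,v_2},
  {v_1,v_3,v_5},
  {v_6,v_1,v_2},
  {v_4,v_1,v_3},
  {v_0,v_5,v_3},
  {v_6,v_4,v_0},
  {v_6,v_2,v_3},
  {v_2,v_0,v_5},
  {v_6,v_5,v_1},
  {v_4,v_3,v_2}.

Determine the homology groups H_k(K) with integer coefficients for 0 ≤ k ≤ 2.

Order the vertices as v_0 < v_1 < v_2 < v_3 < v_4 < v_5 < v_6. Listing each simplex with vertices in this order, K has dimension 2 with simplices:

  0-simplices (7): [v_0], [v_1], [v_2], [v_3], [v_4], [v_5], [v_6]
  1-simplices (21): (21 of them)
  2-simplices (14): (14 of them)

Hence C_0 ≅ Z^7, C_1 ≅ Z^21, C_2 ≅ Z^14.

Boundary ∂_1: C_1 → C_0 sends each edge [p,q] (with p < q) to q − p. For instance
  ∂[v_0,v_6] = [v_6] − [v_0].
As a 7×21 matrix over Z this has rank 6, with invariant factors (1,1,1,1,1,1).

The boundary map ∂_2: C_2 → C_1 maps a triangle to the signed sum of its edges. For instance
  ∂[v_1,v_3,v_5] = [v_3,v_5] − [v_1,v_5] + [v_1,v_3],
  ∂[v_0,v_4,v_6] = [v_4,v_6] − [v_0,v_6] + [v_0,v_4].
The 21×14 boundary matrix has rank 13 and Smith normal form diag(1,1,1,1,1,1,1,1,1,1,1,1,1).

Reading off H_k = ker ∂_k / im ∂_{k+1}:

  H_0: rank C_0 − rank ∂_1 = 7 − 6 = 1, and the invariant factors of ∂_1 are all 1, so H_0 ≅ Z.
  H_1: rank ker ∂_1 − rank ∂_2 = (21 − 6) − 13 = 2, and the invariant factors of ∂_2 are all 1, so H_1 ≅ Z^2.
  H_2: rank ker ∂_2 − rank ∂_3 = (14 − 13) − 0 = 1, and there is no ∂_3, so H_2 ≅ Z.

(K is a triangulation of the torus T^2.)

H_0 = Z,  H_1 = Z^2,  H_2 = Z.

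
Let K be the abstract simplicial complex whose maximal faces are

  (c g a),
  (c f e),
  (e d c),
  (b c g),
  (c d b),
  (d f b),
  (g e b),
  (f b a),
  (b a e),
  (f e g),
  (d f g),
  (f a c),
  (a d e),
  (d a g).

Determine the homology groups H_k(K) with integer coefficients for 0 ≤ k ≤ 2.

Fix the vertex order a < b < c < d < e < f < g and write every simplex with vertices in increasing order. Then dim K = 2 and the simplices of K are:

  0-simplices (7): a, b, c, d, e, f, g
  1-simplices (21): ab, ac, ad, ae, af, ag, bc, bd, be, bf, bg, cd, ce, cf, cg, de, df, dg, ef, eg, fg
  2-simplices (14): abe, abf, acf, acg, ade, adg, bcd, bcg, bdf, beg, cde, cef, dfg, efg

Hence C_0 ≅ Z^7, C_1 ≅ Z^21, C_2 ≅ Z^14.

The boundary map ∂_1: C_1 → C_0 sends each edge [p,q] (with p < q) to q − p. For instance
  ∂ad = d − a.
The 7×21 boundary matrix has rank 6 and Smith normal form diag(1,1,1,1,1,1).

Boundary ∂_2: C_2 → C_1 sends each 2-simplex [p,q,r] to [q,r] − [p,r] + [p,q]. For instance
  ∂bcd = cd − bd + bc,
  ∂ade = de − ae + ad.
The resulting 21×14 matrix has rank 13, and its Smith normal form has invariant factors (1,1,1,1,1,1,1,1,1,1,1,1,1).

Computing H_k = (kernel of ∂_k) / (image of ∂_{k+1}):

  H_0: rank C_0 − rank ∂_1 = 7 − 6 = 1, and the invariant factors of ∂_1 are all 1, so H_0 = Z.
  H_1: rank ker ∂_1 − rank ∂_2 = (21 − 6) − 13 = 2, and the invariant factors of ∂_2 are all 1, so H_1 = Z^2.
  H_2: rank ker ∂_2 − rank ∂_3 = (14 − 13) − 0 = 1, and there is no ∂_3, so H_2 = Z.

H_0 ≅ Z,  H_1 ≅ Z^2,  H_2 ≅ Z.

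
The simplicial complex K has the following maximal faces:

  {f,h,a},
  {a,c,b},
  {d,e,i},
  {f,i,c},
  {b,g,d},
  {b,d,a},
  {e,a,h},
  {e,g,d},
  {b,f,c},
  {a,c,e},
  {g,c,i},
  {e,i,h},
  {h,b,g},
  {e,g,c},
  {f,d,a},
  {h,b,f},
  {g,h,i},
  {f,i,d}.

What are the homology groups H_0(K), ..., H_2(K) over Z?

H_0 ≅ Z,  H_1 ≅ Z ⊕ Z/2,  H_2 = 0.

Fix the vertex order a < b < c < d < e < f < g < h < i and write every simplex with vertices in increasing order. Then dim K = 2 and the simplices of K are:

  0-simplices (9): a, b, c, d, e, f, g, h, i
  1-simplices (27): ab, ac, ad, ae, af, ah, bc, bd, bf, bg, bh, ce, cf, cg, ci, de, df, dg, di, eg, eh, ei, fh, fi, gh, gi, hi
  2-simplices (18): abc, abd, ace, adf, aeh, afh, bcf, bdg, bfh, bgh, ceg, cfi, cgi, deg, dei, dfi, ehi, ghi

giving chain groups C_0 ≅ Z^9, C_1 ≅ Z^27, C_2 ≅ Z^18.

∂_1: C_1 → C_0 is given by ∂[p,q] = [q] − [p].
This gives a 9×27 integer matrix of rank 8; reducing to Smith normal form yields diagonal entries (1,1,1,1,1,1,1,1).

The boundary map ∂_2: C_2 → C_1 sends each 2-simplex [p,q,r] to [q,r] − [p,r] + [p,q]. For instance
  ∂ehi = hi − ei + eh,
  ∂deg = eg − dg + de.
The 27×18 boundary matrix has rank 18 and Smith normal form diag(1,1,1,1,1,1,1,1,1,1,1,1,1,1,1,1,1,2).

Now H_k = ker ∂_k / im ∂_{k+1}, so:

  H_0: rank C_0 − rank ∂_1 = 9 − 8 = 1, and the invariant factors of ∂_1 are all 1, so H_0 ≅ Z.
  H_1: rank ker ∂_1 − rank ∂_2 = (27 − 8) − 18 = 1, and ∂_2 has invariant factor 2 > 1, so H_1 ≅ Z ⊕ Z/2.
  H_2: rank ker ∂_2 − rank ∂_3 = (18 − 18) − 0 = 0, and there is no ∂_3, so H_2 ≅ 0.

(K is a triangulation of the Klein bottle.)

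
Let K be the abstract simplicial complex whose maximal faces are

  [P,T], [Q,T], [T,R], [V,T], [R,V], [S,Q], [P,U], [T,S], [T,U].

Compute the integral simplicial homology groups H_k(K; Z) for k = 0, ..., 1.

Take the total order P < Q < R < S < T < U < V on the vertex set. Then K (dimension 1) consists of the simplices:

  0-simplices (7): P, Q, R, S, T, U, V
  1-simplices (9): PT, PU, QS, QT, RT, RV, ST, TU, TV

so the chain groups are C_0 ≅ Z^7, C_1 ≅ Z^9.

Boundary ∂_1: C_1 → C_0 maps an edge to its endpoints' difference, ∂[p,q] = q − p. For instance
  ∂RV = V − R.
As a 7×9 matrix over Z this has rank 6, with invariant factors (1,1,1,1,1,1).

Now H_k = ker ∂_k / im ∂_{k+1}, so:

  H_0: rank C_0 − rank ∂_1 = 7 − 6 = 1, and the invariant factors of ∂_1 are all 1, so H_0 ≅ Z.
  H_1: rank ker ∂_1 − rank ∂_2 = (9 − 6) − 0 = 3, and there is no ∂_2, so H_1 ≅ Z^3.

(K is a triangulation of a wedge of 3 circles.)

H_0 ≅ Z,  H_1 ≅ Z^3.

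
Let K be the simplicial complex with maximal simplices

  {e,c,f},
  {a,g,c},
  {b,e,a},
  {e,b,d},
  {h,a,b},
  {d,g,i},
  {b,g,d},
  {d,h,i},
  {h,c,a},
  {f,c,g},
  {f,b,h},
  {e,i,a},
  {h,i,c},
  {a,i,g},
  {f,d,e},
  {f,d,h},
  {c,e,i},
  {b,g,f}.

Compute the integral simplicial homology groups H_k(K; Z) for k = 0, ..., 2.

Fix the vertex order a < b < c < d < e < f < g < h < i and write every simplex with vertices in increasing order. Then dim K = 2 and the simplices of K are:

  0-simplices (9): a, b, c, d, e, f, g, h, i
  1-simplices (27): ab, ac, ae, ag, ah, ai, bd, be, bf, bg, bh, ce, cf, cg, ch, ci, de, df, dg, dh, di, ef, ei, fg, fh, gi, hi
  2-simplices (18): abe, abh, acg, ach, aei, agi, bde, bdg, bfg, bfh, cef, cei, cfg, chi, def, dfh, dgi, dhi

giving chain groups C_0 ≅ Z^9, C_1 ≅ Z^27, C_2 ≅ Z^18.

Boundary ∂_1: C_1 → C_0 maps an edge to its endpoints' difference, ∂[p,q] = q − p. For instance
  ∂bd = d − b.
As a 9×27 matrix over Z this has rank 8, with invariant factors (1,1,1,1,1,1,1,1).

Boundary ∂_2: C_2 → C_1 acts by ∂[p,q,r] = [q,r] − [p,r] + [p,q]. For instance
  ∂cef = ef − cf + ce,
  ∂abh = bh − ah + ab.
This gives a 27×18 integer matrix of rank 18; reducing to Smith normal form yields diagonal entries (1,1,1,1,1,1,1,1,1,1,1,1,1,1,1,1,1,2).

From H_k ≅ ker(∂_k) / im(∂_{k+1}) we obtain:

  H_0: rank C_0 − rank ∂_1 = 9 − 8 = 1, and the invariant factors of ∂_1 are all 1, so H_0 = Z.
  H_1: rank ker ∂_1 − rank ∂_2 = (27 − 8) − 18 = 1, and ∂_2 has invariant factor 2 > 1, so H_1 = Z ⊕ Z_2.
  H_2: rank ker ∂_2 − rank ∂_3 = (18 − 18) − 0 = 0, and there is no ∂_3, so H_2 = 0.

As a check, the Euler characteristic is 9 − 27 + 18 = 0, which agrees with 1 − 1 + 0 = 0.
(K is a triangulation of the Klein bottle.)

H_0 ≅ Z,  H_1 ≅ Z ⊕ Z_2,  H_2 = 0.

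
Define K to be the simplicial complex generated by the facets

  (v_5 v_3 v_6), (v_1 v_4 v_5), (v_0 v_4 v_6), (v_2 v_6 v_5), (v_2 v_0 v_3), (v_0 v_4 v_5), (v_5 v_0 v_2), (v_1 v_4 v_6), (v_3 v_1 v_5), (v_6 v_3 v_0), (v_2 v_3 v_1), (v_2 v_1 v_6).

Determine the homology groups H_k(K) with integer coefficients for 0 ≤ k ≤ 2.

Fix the vertex order v_0 < v_1 < v_2 < v_3 < v_4 < v_5 < v_6 and write every simplex with vertices in increasing order. Then dim K = 2 and the simplices of K are:

  0-simplices (7): [v_0], [v_1], [v_2], [v_3], [v_4], [v_5], [v_6]
  1-simplices (18): (18 of them)
  2-simplices (12): (12 of them)

Hence C_0 ≅ Z^7, C_1 ≅ Z^18, C_2 ≅ Z^12.

∂_1: C_1 → C_0 sends each edge [p,q] (with p < q) to q − p. For instance
  ∂[v_1,v_3] = [v_3] − [v_1].
The 7×18 boundary matrix has rank 6 and Smith normal form diag(1,1,1,1,1,1).

∂_2: C_2 → C_1 acts by ∂[p,q,r] = [q,r] − [p,r] + [p,q]. For instance
  ∂[v_3,v_5,v_6] = [v_5,v_6] − [v_3,v_6] + [v_3,v_5],
  ∂[v_0,v_2,v_5] = [v_2,v_5] − [v_0,v_5] + [v_0,v_2].
The 18×12 boundary matrix has rank 12 and Smith normal form diag(1,1,1,1,1,1,1,1,1,1,1,2).

Reading off H_k = ker ∂_k / im ∂_{k+1}:

  H_0: rank C_0 − rank ∂_1 = 7 − 6 = 1, and the invariant factors of ∂_1 are all 1, so H_0 ≅ Z.
  H_1: rank ker ∂_1 − rank ∂_2 = (18 − 6) − 12 = 0, and ∂_2 has invariant factor 2 > 1, so H_1 ≅ Z_2.
  H_2: rank ker ∂_2 − rank ∂_3 = (12 − 12) − 0 = 0, and there is no ∂_3, so H_2 ≅ 0.

(K is a triangulation of the real projective plane RP^2.)

H_0 = Z,  H_1 = Z_2,  H_2 = 0.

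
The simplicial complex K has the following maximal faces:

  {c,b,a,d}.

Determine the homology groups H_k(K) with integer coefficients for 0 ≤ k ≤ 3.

H_0 = Z,  H_1 = 0,  H_2 = 0,  H_3 = 0.

Order the vertices as a < b < c < d. Listing each simplex with vertices in this order, K has dimension 3 with simplices:

  0-simplices (4): a, b, c, d
  1-simplices (6): ab, ac, ad, bc, bd, cd
  2-simplices (4): abc, abd, acd, bcd
  3-simplices (1): abcd

Hence C_0 ≅ Z^4, C_1 ≅ Z^6, C_2 ≅ Z^4, C_3 ≅ Z^1.

∂_1: C_1 → C_0 sends each edge [p,q] (with p < q) to q − p.
The resulting 4×6 matrix has rank 3, and its Smith normal form has invariant factors (1,1,1).

∂_2: C_2 → C_1 acts by ∂[p,q,r] = [q,r] − [p,r] + [p,q]. For instance
  ∂acd = cd − ad + ac,
  ∂abc = bc − ac + ab.
The resulting 6×4 matrix has rank 3, and its Smith normal form has invariant factors (1,1,1).

∂_3: C_3 → C_2 sends each 3-simplex σ to the alternating sum Σ_i (−1)^i (σ with its i-th vertex removed). For instance
  ∂abcd = bcd − acd + abd − abc.
The resulting 4×1 matrix has rank 1, and its Smith normal form has invariant factors (1).

Computing H_k = (kernel of ∂_k) / (image of ∂_{k+1}):

  H_0: rank C_0 − rank ∂_1 = 4 − 3 = 1, and the invariant factors of ∂_1 are all 1, so H_0 = Z.
  H_1: rank ker ∂_1 − rank ∂_2 = (6 − 3) − 3 = 0, and the invariant factors of ∂_2 are all 1, so H_1 = 0.
  H_2: rank ker ∂_2 − rank ∂_3 = (4 − 3) − 1 = 0, and the invariant factors of ∂_3 are all 1, so H_2 = 0.
  H_3: rank ker ∂_3 − rank ∂_4 = (1 − 1) − 0 = 0, and there is no ∂_4, so H_3 = 0.

As a check, the Euler characteristic is 4 − 6 + 4 − 1 = 1, which agrees with 1 − 0 + 0 − 0 = 1.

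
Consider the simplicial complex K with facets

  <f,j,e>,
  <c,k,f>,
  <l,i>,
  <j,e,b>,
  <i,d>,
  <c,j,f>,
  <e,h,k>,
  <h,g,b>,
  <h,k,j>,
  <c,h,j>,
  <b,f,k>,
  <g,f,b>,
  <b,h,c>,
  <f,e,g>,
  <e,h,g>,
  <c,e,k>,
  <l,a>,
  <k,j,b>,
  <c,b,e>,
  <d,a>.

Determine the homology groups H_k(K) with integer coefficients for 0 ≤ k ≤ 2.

H_0 = Z^2,  H_1 = Z^3,  H_2 = Z.

Fix the vertex order a < b < c < d < e < f < g < h < i < j < k < l and write every simplex with vertices in increasing order. Then dim K = 2 and the simplices of K are:

  0-simplices (12): a, b, c, d, e, f, g, h, i, j, k, l
  1-simplices (28): ad, al, bc, be, bf, bg, bh, bj, bk, ce, cf, ch, cj, ck, di, ef, eg, eh, ej, ek, fg, fj, fk, gh, hj, hk, il, jk
  2-simplices (16): bce, bch, bej, bfg, bfk, bgh, bjk, cek, cfj, cfk, chj, efg, efj, egh, ehk, hjk

Hence C_0 ≅ Z^12, C_1 ≅ Z^28, C_2 ≅ Z^16.

Boundary ∂_1: C_1 → C_0 is given by ∂[p,q] = [q] − [p]. For instance
  ∂di = i − d.
As a 12×28 matrix over Z this has rank 10, with invariant factors (1,1,1,1,1,1,1,1,1,1).

Boundary ∂_2: C_2 → C_1 maps a triangle to the signed sum of its edges. For instance
  ∂bce = ce − be + bc,
  ∂cfj = fj − cj + cf.
The resulting 28×16 matrix has rank 15, and its Smith normal form has invariant factors (1,1,1,1,1,1,1,1,1,1,1,1,1,1,1).

Computing H_k = (kernel of ∂_k) / (image of ∂_{k+1}):

  H_0: rank C_0 − rank ∂_1 = 12 − 10 = 2, and the invariant factors of ∂_1 are all 1, so H_0 = Z^2.
  H_1: rank ker ∂_1 − rank ∂_2 = (28 − 10) − 15 = 3, and the invariant factors of ∂_2 are all 1, so H_1 = Z^3.
  H_2: rank ker ∂_2 − rank ∂_3 = (16 − 15) − 0 = 1, and there is no ∂_3, so H_2 = Z.

As a check, the Euler characteristic is 12 − 28 + 16 = 0, which agrees with 2 − 3 + 1 = 0.
(K is a triangulation of the disjoint union of the circle S^1 and the torus T^2.)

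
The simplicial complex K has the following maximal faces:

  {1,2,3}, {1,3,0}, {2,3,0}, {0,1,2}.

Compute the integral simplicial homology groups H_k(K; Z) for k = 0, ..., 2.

Take the total order 0 < 1 < 2 < 3 on the vertex set. Then K (dimension 2) consists of the simplices:

  0-simplices (4): [0], [1], [2], [3]
  1-simplices (6): [0,1], [0,2], [0,3], [1,2], [1,3], [2,3]
  2-simplices (4): [0,1,2], [0,1,3], [0,2,3], [1,2,3]

so the chain groups are C_0 ≅ Z^4, C_1 ≅ Z^6, C_2 ≅ Z^4.

∂_1: C_1 → C_0 is given by ∂[p,q] = [q] − [p].
The resulting 4×6 matrix has rank 3, and its Smith normal form has invariant factors (1,1,1).

∂_2: C_2 → C_1 acts by ∂[p,q,r] = [q,r] − [p,r] + [p,q]. For instance
  ∂[0,1,3] = [1,3] − [0,3] + [0,1],
  ∂[0,1,2] = [1,2] − [0,2] + [0,1].
The 6×4 boundary matrix has rank 3 and Smith normal form diag(1,1,1).

From H_k ≅ ker(∂_k) / im(∂_{k+1}) we obtain:

  H_0: rank C_0 − rank ∂_1 = 4 − 3 = 1, and the invariant factors of ∂_1 are all 1, so H_0 = Z.
  H_1: rank ker ∂_1 − rank ∂_2 = (6 − 3) − 3 = 0, and the invariant factors of ∂_2 are all 1, so H_1 = 0.
  H_2: rank ker ∂_2 − rank ∂_3 = (4 − 3) − 0 = 1, and there is no ∂_3, so H_2 = Z.

As a check, the Euler characteristic is 4 − 6 + 4 = 2, which agrees with 1 − 0 + 1 = 2.
(K is a triangulation of the 2-sphere S^2.)

H_0 ≅ Z,  H_1 = 0,  H_2 ≅ Z.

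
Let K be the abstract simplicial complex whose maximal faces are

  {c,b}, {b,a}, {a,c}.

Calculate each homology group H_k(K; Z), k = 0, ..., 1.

H_0 = Z,  H_1 = Z.

Fix the vertex order a < b < c and write every simplex with vertices in increasing order. Then dim K = 1 and the simplices of K are:

  0-simplices (3): a, b, c
  1-simplices (3): ab, ac, bc

Hence C_0 ≅ Z^3, C_1 ≅ Z^3.

Boundary ∂_1: C_1 → C_0 is given by ∂[p,q] = [q] − [p]. For instance
  ∂ab = b − a.
The resulting 3×3 matrix has rank 2, and its Smith normal form has invariant factors (1,1).

Now H_k = ker ∂_k / im ∂_{k+1}, so:

  H_0: rank C_0 − rank ∂_1 = 3 − 2 = 1, and the invariant factors of ∂_1 are all 1, so H_0 = Z.
  H_1: rank ker ∂_1 − rank ∂_2 = (3 − 2) − 0 = 1, and there is no ∂_2, so H_1 = Z.

As a check, the Euler characteristic is 3 − 3 = 0, which agrees with 1 − 1 = 0.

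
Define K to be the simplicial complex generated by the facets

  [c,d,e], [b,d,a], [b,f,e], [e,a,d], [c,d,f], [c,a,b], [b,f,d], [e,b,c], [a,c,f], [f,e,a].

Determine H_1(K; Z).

We work with the vertex ordering a < b < c < d < e < f. The simplices of K, each written with vertices in increasing order, are:

  0-simplices (6): a, b, c, d, e, f
  1-simplices (15): ab, ac, ad, ae, af, bc, bd, be, bf, cd, ce, cf, de, df, ef
  2-simplices (10): abc, abd, acf, ade, aef, bce, bdf, bef, cde, cdf

giving chain groups C_0 ≅ Z^6, C_1 ≅ Z^15, C_2 ≅ Z^10.

Boundary ∂_1: C_1 → C_0 maps an edge to its endpoints' difference, ∂[p,q] = q − p.
This gives a 6×15 integer matrix of rank 5; reducing to Smith normal form yields diagonal entries (1,1,1,1,1).

∂_2: C_2 → C_1 sends each 2-simplex [p,q,r] to [q,r] − [p,r] + [p,q]. For instance
  ∂abc = bc − ac + ab,
  ∂bdf = df − bf + bd.
The 15×10 boundary matrix has rank 10 and Smith normal form diag(1,1,1,1,1,1,1,1,1,2).

Now H_k = ker ∂_k / im ∂_{k+1}, so:

  H_1: rank ker ∂_1 − rank ∂_2 = (15 − 5) − 10 = 0, and ∂_2 has invariant factor 2 > 1, so H_1 = Z/2.

(K is a triangulation of the real projective plane RP^2.)

H_1 = Z/2.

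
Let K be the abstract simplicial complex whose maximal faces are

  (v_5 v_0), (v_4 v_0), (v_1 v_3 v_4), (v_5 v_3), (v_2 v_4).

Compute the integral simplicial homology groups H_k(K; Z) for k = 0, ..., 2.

Fix the vertex order v_0 < v_1 < v_2 < v_3 < v_4 < v_5 and write every simplex with vertices in increasing order. Then dim K = 2 and the simplices of K are:

  0-simplices (6): [v_0], [v_1], [v_2], [v_3], [v_4], [v_5]
  1-simplices (7): [v_0,v_4], [v_0,v_5], [v_1,v_3], [v_1,v_4], [v_2,v_4], [v_3,v_4], [v_3,v_5]
  2-simplices (1): [v_1,v_3,v_4]

giving chain groups C_0 ≅ Z^6, C_1 ≅ Z^7, C_2 ≅ Z^1.

The boundary map ∂_1: C_1 → C_0 is given by ∂[p,q] = [q] − [p]. For instance
  ∂[v_0,v_4] = [v_4] − [v_0].
The resulting 6×7 matrix has rank 5, and its Smith normal form has invariant factors (1,1,1,1,1).

The boundary map ∂_2: C_2 → C_1 acts by ∂[p,q,r] = [q,r] − [p,r] + [p,q]. For instance
  ∂[v_1,v_3,v_4] = [v_3,v_4] − [v_1,v_4] + [v_1,v_3].
The 7×1 boundary matrix has rank 1 and Smith normal form diag(1).

Now H_k = ker ∂_k / im ∂_{k+1}, so:

  H_0: rank C_0 − rank ∂_1 = 6 − 5 = 1, and the invariant factors of ∂_1 are all 1, so H_0 = Z.
  H_1: rank ker ∂_1 − rank ∂_2 = (7 − 5) − 1 = 1, and the invariant factors of ∂_2 are all 1, so H_1 = Z.
  H_2: rank ker ∂_2 − rank ∂_3 = (1 − 1) − 0 = 0, and there is no ∂_3, so H_2 = 0.

H_0 = Z,  H_1 = Z,  H_2 = 0.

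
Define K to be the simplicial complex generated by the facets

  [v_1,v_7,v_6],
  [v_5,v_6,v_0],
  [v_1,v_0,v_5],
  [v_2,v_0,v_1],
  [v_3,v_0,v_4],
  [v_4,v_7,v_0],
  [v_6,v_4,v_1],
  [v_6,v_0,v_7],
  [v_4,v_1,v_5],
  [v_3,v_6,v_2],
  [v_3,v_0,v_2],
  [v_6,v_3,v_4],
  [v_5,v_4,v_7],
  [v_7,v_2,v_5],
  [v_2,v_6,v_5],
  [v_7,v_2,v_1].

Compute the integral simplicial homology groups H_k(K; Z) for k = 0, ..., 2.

We work with the vertex ordering v_0 < v_1 < v_2 < v_3 < v_4 < v_5 < v_6 < v_7. The simplices of K, each written with vertices in increasing order, are:

  0-simplices (8): [v_0], [v_1], [v_2], [v_3], [v_4], [v_5], [v_6], [v_7]
  1-simplices (24): (24 of them)
  2-simplices (16): (16 of them)

so the chain groups are C_0 ≅ Z^8, C_1 ≅ Z^24, C_2 ≅ Z^16.

∂_1: C_1 → C_0 is given by ∂[p,q] = [q] − [p]. For instance
  ∂[v_6,v_7] = [v_7] − [v_6].
This gives a 8×24 integer matrix of rank 7; reducing to Smith normal form yields diagonal entries (1,1,1,1,1,1,1).

Boundary ∂_2: C_2 → C_1 sends each 2-simplex [p,q,r] to [q,r] − [p,r] + [p,q]. For instance
  ∂[v_4,v_5,v_7] = [v_5,v_7] − [v_4,v_7] + [v_4,v_5],
  ∂[v_0,v_5,v_6] = [v_5,v_6] − [v_0,v_6] + [v_0,v_5].
The 24×16 boundary matrix has rank 15 and Smith normal form diag(1,1,1,1,1,1,1,1,1,1,1,1,1,1,1).

Now H_k = ker ∂_k / im ∂_{k+1}, so:

  H_0: rank C_0 − rank ∂_1 = 8 − 7 = 1, and the invariant factors of ∂_1 are all 1, so H_0 = Z.
  H_1: rank ker ∂_1 − rank ∂_2 = (24 − 7) − 15 = 2, and the invariant factors of ∂_2 are all 1, so H_1 = Z^2.
  H_2: rank ker ∂_2 − rank ∂_3 = (16 − 15) − 0 = 1, and there is no ∂_3, so H_2 = Z.

(K is a triangulation of the torus T^2.)

H_0 = Z,  H_1 = Z^2,  H_2 = Z.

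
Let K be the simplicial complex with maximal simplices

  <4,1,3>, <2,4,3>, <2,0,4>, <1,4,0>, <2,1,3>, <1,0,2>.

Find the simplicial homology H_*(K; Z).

H_0 = Z,  H_1 = 0,  H_2 = Z.

Order the vertices as 0 < 1 < 2 < 3 < 4. Listing each simplex with vertices in this order, K has dimension 2 with simplices:

  0-simplices (5): [0], [1], [2], [3], [4]
  1-simplices (9): [0,1], [0,2], [0,4], [1,2], [1,3], [1,4], [2,3], [2,4], [3,4]
  2-simplices (6): [0,1,2], [0,1,4], [0,2,4], [1,2,3], [1,3,4], [2,3,4]

giving chain groups C_0 ≅ Z^5, C_1 ≅ Z^9, C_2 ≅ Z^6.

∂_1: C_1 → C_0 is given by ∂[p,q] = [q] − [p]. For instance
  ∂[0,2] = [2] − [0].
The 5×9 boundary matrix has rank 4 and Smith normal form diag(1,1,1,1).

∂_2: C_2 → C_1 maps a triangle to the signed sum of its edges. For instance
  ∂[0,2,4] = [2,4] − [0,4] + [0,2],
  ∂[1,2,3] = [2,3] − [1,3] + [1,2].
The resulting 9×6 matrix has rank 5, and its Smith normal form has invariant factors (1,1,1,1,1).

Reading off H_k = ker ∂_k / im ∂_{k+1}:

  H_0: rank C_0 − rank ∂_1 = 5 − 4 = 1, and the invariant factors of ∂_1 are all 1, so H_0 ≅ Z.
  H_1: rank ker ∂_1 − rank ∂_2 = (9 − 4) − 5 = 0, and the invariant factors of ∂_2 are all 1, so H_1 ≅ 0.
  H_2: rank ker ∂_2 − rank ∂_3 = (6 − 5) − 0 = 1, and there is no ∂_3, so H_2 ≅ Z.

(K is a triangulation of the 2-sphere S^2.)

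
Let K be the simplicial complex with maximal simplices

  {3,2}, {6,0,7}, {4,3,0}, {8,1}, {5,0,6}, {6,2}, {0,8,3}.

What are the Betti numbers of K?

b_0 = 1, b_1 = 1, b_2 = 0.

Order the vertices as 0 < 1 < 2 < 3 < 4 < 5 < 6 < 7 < 8. Listing each simplex with vertices in this order, K has dimension 2 with simplices:

  0-simplices (9): [0], [1], [2], [3], [4], [5], [6], [7], [8]
  1-simplices (13): [0,3], [0,4], [0,5], [0,6], [0,7], [0,8], [1,8], [2,3], [2,6], [3,4], [3,8], [5,6], [6,7]
  2-simplices (4): [0,3,4], [0,3,8], [0,5,6], [0,6,7]

giving chain groups C_0 ≅ Z^9, C_1 ≅ Z^13, C_2 ≅ Z^4.

The boundary map ∂_1: C_1 → C_0 sends each edge [p,q] (with p < q) to q − p.
The 9×13 boundary matrix has rank 8 and Smith normal form diag(1,1,1,1,1,1,1,1).

∂_2: C_2 → C_1 sends each 2-simplex [p,q,r] to [q,r] − [p,r] + [p,q]. For instance
  ∂[0,3,4] = [3,4] − [0,4] + [0,3],
  ∂[0,3,8] = [3,8] − [0,8] + [0,3].
The 13×4 boundary matrix has rank 4 and Smith normal form diag(1,1,1,1).

Now H_k = ker ∂_k / im ∂_{k+1}, so:

  H_0: rank C_0 − rank ∂_1 = 9 − 8 = 1, and the invariant factors of ∂_1 are all 1, so H_0 = Z.
  H_1: rank ker ∂_1 − rank ∂_2 = (13 − 8) − 4 = 1, and the invariant factors of ∂_2 are all 1, so H_1 = Z.
  H_2: rank ker ∂_2 − rank ∂_3 = (4 − 4) − 0 = 0, and there is no ∂_3, so H_2 = 0.

As a check, the Euler characteristic is 9 − 13 + 4 = 0, which agrees with 1 − 1 + 0 = 0.

Hence the Betti numbers are b_0 = 1, b_1 = 1, b_2 = 0.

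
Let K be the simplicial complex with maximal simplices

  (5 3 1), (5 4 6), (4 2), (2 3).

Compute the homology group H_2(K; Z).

We work with the vertex ordering 1 < 2 < 3 < 4 < 5 < 6. The simplices of K, each written with vertices in increasing order, are:

  0-simplices (6): [1], [2], [3], [4], [5], [6]
  1-simplices (8): [1,3], [1,5], [2,3], [2,4], [3,5], [4,5], [4,6], [5,6]
  2-simplices (2): [1,3,5], [4,5,6]

Hence C_0 ≅ Z^6, C_1 ≅ Z^8, C_2 ≅ Z^2.

Boundary ∂_1: C_1 → C_0 sends each edge [p,q] (with p < q) to q − p. For instance
  ∂[1,3] = [3] − [1].
This gives a 6×8 integer matrix of rank 5; reducing to Smith normal form yields diagonal entries (1,1,1,1,1).

The boundary map ∂_2: C_2 → C_1 acts by ∂[p,q,r] = [q,r] − [p,r] + [p,q]. For instance
  ∂[4,5,6] = [5,6] − [4,6] + [4,5],
  ∂[1,3,5] = [3,5] − [1,5] + [1,3].
The 8×2 boundary matrix has rank 2 and Smith normal form diag(1,1).

Computing H_k = (kernel of ∂_k) / (image of ∂_{k+1}):

  H_2: rank ker ∂_2 − rank ∂_3 = (2 − 2) − 0 = 0, and there is no ∂_3, so H_2 ≅ 0.

H_2 = 0.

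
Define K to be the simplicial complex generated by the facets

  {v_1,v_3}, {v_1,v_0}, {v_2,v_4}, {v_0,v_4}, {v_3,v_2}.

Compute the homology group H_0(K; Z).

H_0 = Z.

Fix the vertex order v_0 < v_1 < v_2 < v_3 < v_4 and write every simplex with vertices in increasing order. Then dim K = 1 and the simplices of K are:

  0-simplices (5): [v_0], [v_1], [v_2], [v_3], [v_4]
  1-simplices (5): [v_0,v_1], [v_0,v_4], [v_1,v_3], [v_2,v_3], [v_2,v_4]

Hence C_0 ≅ Z^5, C_1 ≅ Z^5.

∂_1: C_1 → C_0 maps an edge to its endpoints' difference, ∂[p,q] = q − p. For instance
  ∂[v_0,v_1] = [v_1] − [v_0].
The 5×5 boundary matrix has rank 4 and Smith normal form diag(1,1,1,1).

Now H_k = ker ∂_k / im ∂_{k+1}, so:

  H_0: rank C_0 − rank ∂_1 = 5 − 4 = 1, and the invariant factors of ∂_1 are all 1, so H_0 = Z.

(K is a triangulation of the circle S^1.)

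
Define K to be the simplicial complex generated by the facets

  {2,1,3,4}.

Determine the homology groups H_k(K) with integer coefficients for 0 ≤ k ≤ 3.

We work with the vertex ordering 1 < 2 < 3 < 4. The simplices of K, each written with vertices in increasing order, are:

  0-simplices (4): [1], [2], [3], [4]
  1-simplices (6): [1,2], [1,3], [1,4], [2,3], [2,4], [3,4]
  2-simplices (4): [1,2,3], [1,2,4], [1,3,4], [2,3,4]
  3-simplices (1): [1,2,3,4]

Hence C_0 ≅ Z^4, C_1 ≅ Z^6, C_2 ≅ Z^4, C_3 ≅ Z^1.

Boundary ∂_1: C_1 → C_0 is given by ∂[p,q] = [q] − [p]. For instance
  ∂[1,2] = [2] − [1].
The 4×6 boundary matrix has rank 3 and Smith normal form diag(1,1,1).

Boundary ∂_2: C_2 → C_1 sends each 2-simplex [p,q,r] to [q,r] − [p,r] + [p,q]. For instance
  ∂[1,2,4] = [2,4] − [1,4] + [1,2],
  ∂[1,2,3] = [2,3] − [1,3] + [1,2].
This gives a 6×4 integer matrix of rank 3; reducing to Smith normal form yields diagonal entries (1,1,1).

Boundary ∂_3: C_3 → C_2 sends each 3-simplex σ to the alternating sum Σ_i (−1)^i (σ with its i-th vertex removed). For instance
  ∂[1,2,3,4] = [2,3,4] − [1,3,4] + [1,2,4] − [1,2,3].
This gives a 4×1 integer matrix of rank 1; reducing to Smith normal form yields diagonal entries (1).

From H_k ≅ ker(∂_k) / im(∂_{k+1}) we obtain:

  H_0: rank C_0 − rank ∂_1 = 4 − 3 = 1, and the invariant factors of ∂_1 are all 1, so H_0 ≅ Z.
  H_1: rank ker ∂_1 − rank ∂_2 = (6 − 3) − 3 = 0, and the invariant factors of ∂_2 are all 1, so H_1 ≅ 0.
  H_2: rank ker ∂_2 − rank ∂_3 = (4 − 3) − 1 = 0, and the invariant factors of ∂_3 are all 1, so H_2 ≅ 0.
  H_3: rank ker ∂_3 − rank ∂_4 = (1 − 1) − 0 = 0, and there is no ∂_4, so H_3 ≅ 0.

As a check, the Euler characteristic is 4 − 6 + 4 − 1 = 1, which agrees with 1 − 0 + 0 − 0 = 1.
(K is a triangulation of the 3-simplex.)

H_0 = Z,  H_1 = 0,  H_2 = 0,  H_3 = 0.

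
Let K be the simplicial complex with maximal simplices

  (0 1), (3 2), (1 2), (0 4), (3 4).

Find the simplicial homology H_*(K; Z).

K has 5 vertices, 5 edges.
rank ∂_0 = 0, rank ∂_1 = 4 ⇒ b_0 = 5 − 0 − 4 = 1; all invariant factors of ∂_1 are 1 so no torsion. So H_0 = Z.
rank ∂_1 = 4, rank ∂_2 = 0 ⇒ b_1 = 5 − 4 − 0 = 1. So H_1 = Z.

H_0 ≅ Z,  H_1 ≅ Z.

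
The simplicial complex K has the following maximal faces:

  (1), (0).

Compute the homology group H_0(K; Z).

We work with the vertex ordering 0 < 1. The simplices of K, each written with vertices in increasing order, are:

  0-simplices (2): [0], [1]

giving chain groups C_0 ≅ Z^2.

Reading off H_k = ker ∂_k / im ∂_{k+1}:

  H_0: rank C_0 − rank ∂_1 = 2 − 0 = 2, and there is no ∂_1, so H_0 ≅ Z^2.

(K is a triangulation of a set of 2 points.)

H_0 ≅ Z^2.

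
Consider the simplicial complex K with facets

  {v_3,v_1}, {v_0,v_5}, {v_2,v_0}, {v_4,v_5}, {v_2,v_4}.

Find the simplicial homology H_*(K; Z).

H_0 = Z^2,  H_1 = Z.

Fix the vertex order v_0 < v_1 < v_2 < v_3 < v_4 < v_5 and write every simplex with vertices in increasing order. Then dim K = 1 and the simplices of K are:

  0-simplices (6): [v_0], [v_1], [v_2], [v_3], [v_4], [v_5]
  1-simplices (5): [v_0,v_2], [v_0,v_5], [v_1,v_3], [v_2,v_4], [v_4,v_5]

so the chain groups are C_0 ≅ Z^6, C_1 ≅ Z^5.

The boundary map ∂_1: C_1 → C_0 maps an edge to its endpoints' difference, ∂[p,q] = q − p. For instance
  ∂[v_2,v_4] = [v_4] − [v_2].
The resulting 6×5 matrix has rank 4, and its Smith normal form has invariant factors (1,1,1,1).

From H_k ≅ ker(∂_k) / im(∂_{k+1}) we obtain:

  H_0: rank C_0 − rank ∂_1 = 6 − 4 = 2, and the invariant factors of ∂_1 are all 1, so H_0 = Z^2.
  H_1: rank ker ∂_1 − rank ∂_2 = (5 − 4) − 0 = 1, and there is no ∂_2, so H_1 = Z.

As a check, the Euler characteristic is 6 − 5 = 1, which agrees with 2 − 1 = 1.
(K is a triangulation of the disjoint union of the circle S^1 and the 1-simplex.)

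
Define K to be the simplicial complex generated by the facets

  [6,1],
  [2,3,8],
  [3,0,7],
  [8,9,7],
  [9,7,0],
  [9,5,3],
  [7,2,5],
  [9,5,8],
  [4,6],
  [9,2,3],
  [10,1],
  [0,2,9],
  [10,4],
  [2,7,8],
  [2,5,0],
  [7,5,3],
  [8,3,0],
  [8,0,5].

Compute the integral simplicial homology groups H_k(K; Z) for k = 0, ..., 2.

H_0 ≅ Z^2,  H_1 ≅ Z^3,  H_2 ≅ Z.

Order the vertices as 0 < 1 < 2 < 3 < 4 < 5 < 6 < 7 < 8 < 9 < 10. Listing each simplex with vertices in this order, K has dimension 2 with simplices:

  0-simplices (11): [0], [1], [2], [3], [4], [5], [6], [7], [8], [9], [10]
  1-simplices (25): (25 of them)
  2-simplices (14): [0,2,5], [0,2,9], [0,3,7], [0,3,8], [0,5,8], [0,7,9], [2,3,8], [2,3,9], [2,5,7], [2,7,8], [3,5,7], [3,5,9], [5,8,9], [7,8,9]

Hence C_0 ≅ Z^11, C_1 ≅ Z^25, C_2 ≅ Z^14.

∂_1: C_1 → C_0 is given by ∂[p,q] = [q] − [p].
The resulting 11×25 matrix has rank 9, and its Smith normal form has invariant factors (1,1,1,1,1,1,1,1,1).

Boundary ∂_2: C_2 → C_1 sends each 2-simplex [p,q,r] to [q,r] − [p,r] + [p,q]. For instance
  ∂[0,3,7] = [3,7] − [0,7] + [0,3],
  ∂[7,8,9] = [8,9] − [7,9] + [7,8].
As a 25×14 matrix over Z this has rank 13, with invariant factors (1,1,1,1,1,1,1,1,1,1,1,1,1).

Now H_k = ker ∂_k / im ∂_{k+1}, so:

  H_0: rank C_0 − rank ∂_1 = 11 − 9 = 2, and the invariant factors of ∂_1 are all 1, so H_0 ≅ Z^2.
  H_1: rank ker ∂_1 − rank ∂_2 = (25 − 9) − 13 = 3, and the invariant factors of ∂_2 are all 1, so H_1 ≅ Z^3.
  H_2: rank ker ∂_2 − rank ∂_3 = (14 − 13) − 0 = 1, and there is no ∂_3, so H_2 ≅ Z.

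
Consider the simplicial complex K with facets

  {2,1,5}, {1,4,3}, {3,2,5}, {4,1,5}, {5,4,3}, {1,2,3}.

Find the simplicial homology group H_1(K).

H_1 = 0.

Take the total order 1 < 2 < 3 < 4 < 5 on the vertex set. Then K (dimension 2) consists of the simplices:

  0-simplices (5): [1], [2], [3], [4], [5]
  1-simplices (9): [1,2], [1,3], [1,4], [1,5], [2,3], [2,5], [3,4], [3,5], [4,5]
  2-simplices (6): [1,2,3], [1,2,5], [1,3,4], [1,4,5], [2,3,5], [3,4,5]

so the chain groups are C_0 ≅ Z^5, C_1 ≅ Z^9, C_2 ≅ Z^6.

∂_1: C_1 → C_0 maps an edge to its endpoints' difference, ∂[p,q] = q − p. For instance
  ∂[3,4] = [4] − [3].
As a 5×9 matrix over Z this has rank 4, with invariant factors (1,1,1,1).

The boundary map ∂_2: C_2 → C_1 acts by ∂[p,q,r] = [q,r] − [p,r] + [p,q]. For instance
  ∂[2,3,5] = [3,5] − [2,5] + [2,3],
  ∂[3,4,5] = [4,5] − [3,5] + [3,4].
As a 9×6 matrix over Z this has rank 5, with invariant factors (1,1,1,1,1).

Reading off H_k = ker ∂_k / im ∂_{k+1}:

  H_1: rank ker ∂_1 − rank ∂_2 = (9 − 4) − 5 = 0, and the invariant factors of ∂_2 are all 1, so H_1 ≅ 0.

(K is a triangulation of the 2-sphere S^2.)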